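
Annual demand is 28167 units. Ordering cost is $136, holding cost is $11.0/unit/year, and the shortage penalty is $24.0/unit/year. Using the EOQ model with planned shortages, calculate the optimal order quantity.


Formula: EOQ* = sqrt(2DS/H) * sqrt((H+P)/P)
Base EOQ = sqrt(2*28167*136/11.0) = 834.56 units
Correction = sqrt((11.0+24.0)/24.0) = 1.20761
EOQ* = 834.56 * 1.20761 = 1007.8 units

1007.8 units


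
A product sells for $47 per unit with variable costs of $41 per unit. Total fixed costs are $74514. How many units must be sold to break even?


Formula: BEQ = Fixed Costs / (Price - Variable Cost)
Contribution margin = $47 - $41 = $6/unit
BEQ = ceil($74514 / $6/unit) = ceil(12419.0) = 12419 units

12419 units


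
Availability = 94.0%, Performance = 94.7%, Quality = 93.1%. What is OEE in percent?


Formula: OEE = Availability * Performance * Quality / 10000
A * P = 94.0% * 94.7% / 100 = 89.02%
OEE = 89.02% * 93.1% / 100 = 82.9%

82.9%


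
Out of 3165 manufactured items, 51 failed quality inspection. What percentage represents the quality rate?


Formula: Quality Rate = Good Pieces / Total Pieces * 100
Good pieces = 3165 - 51 = 3114
QR = 3114 / 3165 * 100 = 98.4%

98.4%


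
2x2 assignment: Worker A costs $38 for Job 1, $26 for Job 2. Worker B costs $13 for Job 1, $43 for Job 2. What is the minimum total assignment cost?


Option 1: A->1 + B->2 = $38 + $43 = $81
Option 2: A->2 + B->1 = $26 + $13 = $39
Min cost = min($81, $39) = $39

$39


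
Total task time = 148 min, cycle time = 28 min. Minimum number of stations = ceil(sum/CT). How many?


Formula: N_min = ceil(Sum of Task Times / Cycle Time)
N_min = ceil(148 min / 28 min) = ceil(5.2857)
N_min = 6 stations

6


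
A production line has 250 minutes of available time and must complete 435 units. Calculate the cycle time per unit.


Formula: CT = Available Time / Number of Units
CT = 250 min / 435 units
CT = 0.57 min/unit

0.57 min/unit


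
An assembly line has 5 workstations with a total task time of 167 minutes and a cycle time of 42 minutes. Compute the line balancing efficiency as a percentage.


Formula: Efficiency = Sum of Task Times / (N_stations * CT) * 100
Total station capacity = 5 stations * 42 min = 210 min
Efficiency = 167 / 210 * 100 = 79.5%

79.5%


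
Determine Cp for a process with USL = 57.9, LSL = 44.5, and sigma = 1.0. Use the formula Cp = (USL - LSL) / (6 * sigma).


Cp = (57.9 - 44.5) / (6 * 1.0)

2.23


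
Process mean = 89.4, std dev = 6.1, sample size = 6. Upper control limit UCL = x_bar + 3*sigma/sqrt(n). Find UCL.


UCL = 89.4 + 3 * 6.1 / sqrt(6)

96.87


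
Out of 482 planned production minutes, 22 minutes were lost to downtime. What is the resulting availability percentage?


Formula: Availability = (Planned Time - Downtime) / Planned Time * 100
Uptime = 482 - 22 = 460 min
Availability = 460 / 482 * 100 = 95.4%

95.4%


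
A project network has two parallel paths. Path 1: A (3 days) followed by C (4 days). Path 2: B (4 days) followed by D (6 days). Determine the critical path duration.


Path 1 = 3 + 4 = 7 days
Path 2 = 4 + 6 = 10 days
Duration = max(7, 10) = 10 days

10 days


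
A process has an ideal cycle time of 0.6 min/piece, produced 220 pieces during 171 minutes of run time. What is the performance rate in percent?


Formula: Performance = (Ideal CT * Total Count) / Run Time * 100
Ideal output time = 0.6 * 220 = 132.0 min
Performance = 132.0 / 171 * 100 = 77.2%

77.2%


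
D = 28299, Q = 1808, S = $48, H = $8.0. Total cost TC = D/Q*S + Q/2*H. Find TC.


TC = 28299/1808 * 48 + 1808/2 * 8.0

$7983.30


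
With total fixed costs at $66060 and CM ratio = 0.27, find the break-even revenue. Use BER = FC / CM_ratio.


Formula: BER = Fixed Costs / Contribution Margin Ratio
BER = $66060 / 0.27
BER = $244666.67 (to the nearest cent)

$244666.67


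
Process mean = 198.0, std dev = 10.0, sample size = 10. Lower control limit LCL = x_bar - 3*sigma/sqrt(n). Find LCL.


LCL = 198.0 - 3 * 10.0 / sqrt(10)

188.51


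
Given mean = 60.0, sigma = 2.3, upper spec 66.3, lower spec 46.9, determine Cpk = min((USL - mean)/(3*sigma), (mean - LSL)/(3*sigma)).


Cpu = (66.3 - 60.0) / (3 * 2.3) = 0.91
Cpl = (60.0 - 46.9) / (3 * 2.3) = 1.9
Cpk = min(0.91, 1.9) = 0.91

0.91


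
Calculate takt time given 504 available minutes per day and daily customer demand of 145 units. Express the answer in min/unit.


Formula: Takt Time = Available Production Time / Customer Demand
Takt = 504 min/day / 145 units/day
Takt = 3.48 min/unit

3.48 min/unit


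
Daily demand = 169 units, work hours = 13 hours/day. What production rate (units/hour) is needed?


Formula: Production Rate = Daily Demand / Available Hours
Rate = 169 units/day / 13 hours/day
Rate = 13.0 units/hour

13.0 units/hour


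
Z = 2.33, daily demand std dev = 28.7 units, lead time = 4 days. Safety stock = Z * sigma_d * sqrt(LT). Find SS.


Formula: SS = z * sigma_d * sqrt(LT)
sqrt(LT) = sqrt(4) = 2.0
SS = 2.33 * 28.7 * 2.0
SS = 133.7 units

133.7 units


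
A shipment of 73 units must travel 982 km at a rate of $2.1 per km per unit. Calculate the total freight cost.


TC = dist * cost * units = 982 * 2.1 * 73 = $150540.60

$150540.60


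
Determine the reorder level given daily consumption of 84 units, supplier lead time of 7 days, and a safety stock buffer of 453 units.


Formula: ROP = (Daily Demand * Lead Time) + Safety Stock
Demand during lead time = 84 * 7 = 588 units
ROP = 588 + 453 = 1041 units

1041 units


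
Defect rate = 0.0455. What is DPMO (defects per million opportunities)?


DPMO = defect_rate * 1000000 = 0.0455 * 1000000

45500


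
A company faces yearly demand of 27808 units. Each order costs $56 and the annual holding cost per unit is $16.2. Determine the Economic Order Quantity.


Formula: EOQ = sqrt(2 * D * S / H)
Numerator: 2 * 27808 * 56 = 3114496
2DS/H = 3114496 / 16.2 = 192252.8
EOQ = sqrt(192252.8) = 438.5 units

438.5 units


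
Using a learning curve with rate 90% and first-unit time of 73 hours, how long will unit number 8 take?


Formula: T_n = T_1 * (learning_rate)^(log2(n)) where learning_rate = rate/100
Doublings = log2(8) = 3
T_n = 73 * 0.9^3
T_n = 73 * 0.729 = 53.2 hours

53.2 hours


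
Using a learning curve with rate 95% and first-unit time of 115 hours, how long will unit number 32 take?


Formula: T_n = T_1 * (learning_rate)^(log2(n)) where learning_rate = rate/100
Doublings = log2(32) = 5
T_n = 115 * 0.95^5
T_n = 115 * 0.7738 = 89.0 hours

89.0 hours


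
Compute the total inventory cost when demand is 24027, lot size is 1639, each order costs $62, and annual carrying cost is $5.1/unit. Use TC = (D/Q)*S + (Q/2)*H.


TC = 24027/1639 * 62 + 1639/2 * 5.1

$5088.34


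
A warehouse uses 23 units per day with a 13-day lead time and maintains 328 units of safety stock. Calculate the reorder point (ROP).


Formula: ROP = (Daily Demand * Lead Time) + Safety Stock
Demand during lead time = 23 * 13 = 299 units
ROP = 299 + 328 = 627 units

627 units


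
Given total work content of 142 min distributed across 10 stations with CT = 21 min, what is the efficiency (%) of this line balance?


Formula: Efficiency = Sum of Task Times / (N_stations * CT) * 100
Total station capacity = 10 stations * 21 min = 210 min
Efficiency = 142 / 210 * 100 = 67.6%

67.6%


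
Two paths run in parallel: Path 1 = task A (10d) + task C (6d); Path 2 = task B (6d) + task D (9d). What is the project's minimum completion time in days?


Path 1 = 10 + 6 = 16 days
Path 2 = 6 + 9 = 15 days
Duration = max(16, 15) = 16 days

16 days


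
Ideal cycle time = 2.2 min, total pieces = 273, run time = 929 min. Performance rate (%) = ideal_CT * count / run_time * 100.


Formula: Performance = (Ideal CT * Total Count) / Run Time * 100
Ideal output time = 2.2 * 273 = 600.6 min
Performance = 600.6 / 929 * 100 = 64.7%

64.7%


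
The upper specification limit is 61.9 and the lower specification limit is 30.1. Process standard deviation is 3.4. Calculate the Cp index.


Cp = (61.9 - 30.1) / (6 * 3.4)

1.56


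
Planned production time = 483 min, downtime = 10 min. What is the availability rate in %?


Formula: Availability = (Planned Time - Downtime) / Planned Time * 100
Uptime = 483 - 10 = 473 min
Availability = 473 / 483 * 100 = 97.9%

97.9%


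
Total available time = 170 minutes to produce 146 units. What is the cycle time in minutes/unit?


Formula: CT = Available Time / Number of Units
CT = 170 min / 146 units
CT = 1.16 min/unit

1.16 min/unit


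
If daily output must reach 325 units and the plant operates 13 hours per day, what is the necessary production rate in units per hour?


Formula: Production Rate = Daily Demand / Available Hours
Rate = 325 units/day / 13 hours/day
Rate = 25.0 units/hour

25.0 units/hour


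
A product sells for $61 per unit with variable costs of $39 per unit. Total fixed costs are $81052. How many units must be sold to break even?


Formula: BEQ = Fixed Costs / (Price - Variable Cost)
Contribution margin = $61 - $39 = $22/unit
BEQ = ceil($81052 / $22/unit) = ceil(3684.18) = 3685 units

3685 units


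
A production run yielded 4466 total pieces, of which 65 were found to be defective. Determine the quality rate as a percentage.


Formula: Quality Rate = Good Pieces / Total Pieces * 100
Good pieces = 4466 - 65 = 4401
QR = 4401 / 4466 * 100 = 98.5%

98.5%


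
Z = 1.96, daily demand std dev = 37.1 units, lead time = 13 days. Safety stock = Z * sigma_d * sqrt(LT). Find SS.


Formula: SS = z * sigma_d * sqrt(LT)
sqrt(LT) = sqrt(13) = 3.6056
SS = 1.96 * 37.1 * 3.6056
SS = 262.2 units

262.2 units


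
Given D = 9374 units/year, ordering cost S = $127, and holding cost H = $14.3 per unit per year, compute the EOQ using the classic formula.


Formula: EOQ = sqrt(2 * D * S / H)
Numerator: 2 * 9374 * 127 = 2380996
2DS/H = 2380996 / 14.3 = 166503.2
EOQ = sqrt(166503.2) = 408.0 units

408.0 units


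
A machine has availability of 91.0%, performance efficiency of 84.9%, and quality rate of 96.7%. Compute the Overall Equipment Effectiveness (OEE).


Formula: OEE = Availability * Performance * Quality / 10000
A * P = 91.0% * 84.9% / 100 = 77.26%
OEE = 77.26% * 96.7% / 100 = 74.7%

74.7%


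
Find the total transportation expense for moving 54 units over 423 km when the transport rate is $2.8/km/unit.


TC = dist * cost * units = 423 * 2.8 * 54 = $63957.60

$63957.60


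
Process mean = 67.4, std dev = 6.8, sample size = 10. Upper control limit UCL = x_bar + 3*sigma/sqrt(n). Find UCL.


UCL = 67.4 + 3 * 6.8 / sqrt(10)

73.85


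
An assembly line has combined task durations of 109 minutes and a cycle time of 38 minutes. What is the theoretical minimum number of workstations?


Formula: N_min = ceil(Sum of Task Times / Cycle Time)
N_min = ceil(109 min / 38 min) = ceil(2.8684)
N_min = 3 stations

3


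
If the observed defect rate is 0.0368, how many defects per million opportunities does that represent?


DPMO = defect_rate * 1000000 = 0.0368 * 1000000

36800


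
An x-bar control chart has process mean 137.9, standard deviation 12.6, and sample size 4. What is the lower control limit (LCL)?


LCL = 137.9 - 3 * 12.6 / sqrt(4)

119.0


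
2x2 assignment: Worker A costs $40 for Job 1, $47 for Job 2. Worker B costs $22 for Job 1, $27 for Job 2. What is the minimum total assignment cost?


Option 1: A->1 + B->2 = $40 + $27 = $67
Option 2: A->2 + B->1 = $47 + $22 = $69
Min cost = min($67, $69) = $67

$67


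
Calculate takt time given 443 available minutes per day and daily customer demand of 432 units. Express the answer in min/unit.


Formula: Takt Time = Available Production Time / Customer Demand
Takt = 443 min/day / 432 units/day
Takt = 1.03 min/unit

1.03 min/unit


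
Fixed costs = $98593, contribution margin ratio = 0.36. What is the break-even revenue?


Formula: BER = Fixed Costs / Contribution Margin Ratio
BER = $98593 / 0.36
BER = $273869.44 (to the nearest cent)

$273869.44


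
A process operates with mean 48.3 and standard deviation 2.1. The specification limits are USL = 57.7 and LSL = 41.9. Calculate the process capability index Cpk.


Cpu = (57.7 - 48.3) / (3 * 2.1) = 1.49
Cpl = (48.3 - 41.9) / (3 * 2.1) = 1.02
Cpk = min(1.49, 1.02) = 1.02

1.02


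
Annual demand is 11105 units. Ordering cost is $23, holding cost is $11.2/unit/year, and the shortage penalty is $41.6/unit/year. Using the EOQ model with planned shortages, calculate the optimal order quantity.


Formula: EOQ* = sqrt(2DS/H) * sqrt((H+P)/P)
Base EOQ = sqrt(2*11105*23/11.2) = 213.56 units
Correction = sqrt((11.2+41.6)/41.6) = 1.1266
EOQ* = 213.56 * 1.1266 = 240.6 units

240.6 units


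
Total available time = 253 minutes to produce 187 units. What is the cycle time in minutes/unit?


Formula: CT = Available Time / Number of Units
CT = 253 min / 187 units
CT = 1.35 min/unit

1.35 min/unit


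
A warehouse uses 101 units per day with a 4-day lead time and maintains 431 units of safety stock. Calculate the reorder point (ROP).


Formula: ROP = (Daily Demand * Lead Time) + Safety Stock
Demand during lead time = 101 * 4 = 404 units
ROP = 404 + 431 = 835 units

835 units


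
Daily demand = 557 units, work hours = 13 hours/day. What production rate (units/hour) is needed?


Formula: Production Rate = Daily Demand / Available Hours
Rate = 557 units/day / 13 hours/day
Rate = 42.8 units/hour

42.8 units/hour


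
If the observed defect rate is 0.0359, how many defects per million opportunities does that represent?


DPMO = defect_rate * 1000000 = 0.0359 * 1000000

35900


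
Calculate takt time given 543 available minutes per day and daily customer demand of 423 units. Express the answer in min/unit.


Formula: Takt Time = Available Production Time / Customer Demand
Takt = 543 min/day / 423 units/day
Takt = 1.28 min/unit

1.28 min/unit


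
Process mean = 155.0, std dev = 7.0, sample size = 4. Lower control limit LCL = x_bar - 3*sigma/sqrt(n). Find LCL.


LCL = 155.0 - 3 * 7.0 / sqrt(4)

144.5


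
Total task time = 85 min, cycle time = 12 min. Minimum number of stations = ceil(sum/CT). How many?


Formula: N_min = ceil(Sum of Task Times / Cycle Time)
N_min = ceil(85 min / 12 min) = ceil(7.0833)
N_min = 8 stations

8


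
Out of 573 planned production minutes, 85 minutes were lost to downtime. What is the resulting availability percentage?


Formula: Availability = (Planned Time - Downtime) / Planned Time * 100
Uptime = 573 - 85 = 488 min
Availability = 488 / 573 * 100 = 85.2%

85.2%


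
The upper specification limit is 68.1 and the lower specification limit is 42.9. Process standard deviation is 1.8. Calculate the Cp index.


Cp = (68.1 - 42.9) / (6 * 1.8)

2.33


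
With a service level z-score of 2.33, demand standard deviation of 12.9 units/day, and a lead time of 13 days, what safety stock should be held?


Formula: SS = z * sigma_d * sqrt(LT)
sqrt(LT) = sqrt(13) = 3.6056
SS = 2.33 * 12.9 * 3.6056
SS = 108.4 units

108.4 units


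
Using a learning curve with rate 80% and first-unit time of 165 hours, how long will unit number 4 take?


Formula: T_n = T_1 * (learning_rate)^(log2(n)) where learning_rate = rate/100
Doublings = log2(4) = 2
T_n = 165 * 0.8^2
T_n = 165 * 0.64 = 105.6 hours

105.6 hours


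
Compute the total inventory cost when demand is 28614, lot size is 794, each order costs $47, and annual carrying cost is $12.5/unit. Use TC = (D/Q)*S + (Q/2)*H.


TC = 28614/794 * 47 + 794/2 * 12.5

$6656.28


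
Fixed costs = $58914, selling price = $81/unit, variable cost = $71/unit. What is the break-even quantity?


Formula: BEQ = Fixed Costs / (Price - Variable Cost)
Contribution margin = $81 - $71 = $10/unit
BEQ = ceil($58914 / $10/unit) = ceil(5891.4) = 5892 units

5892 units


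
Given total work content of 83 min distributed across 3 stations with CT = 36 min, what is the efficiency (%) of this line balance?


Formula: Efficiency = Sum of Task Times / (N_stations * CT) * 100
Total station capacity = 3 stations * 36 min = 108 min
Efficiency = 83 / 108 * 100 = 76.9%

76.9%


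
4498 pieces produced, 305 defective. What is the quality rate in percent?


Formula: Quality Rate = Good Pieces / Total Pieces * 100
Good pieces = 4498 - 305 = 4193
QR = 4193 / 4498 * 100 = 93.2%

93.2%


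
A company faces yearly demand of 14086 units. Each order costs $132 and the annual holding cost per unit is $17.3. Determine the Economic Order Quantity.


Formula: EOQ = sqrt(2 * D * S / H)
Numerator: 2 * 14086 * 132 = 3718704
2DS/H = 3718704 / 17.3 = 214954.0
EOQ = sqrt(214954.0) = 463.6 units

463.6 units


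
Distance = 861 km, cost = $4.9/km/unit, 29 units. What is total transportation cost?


TC = dist * cost * units = 861 * 4.9 * 29 = $122348.10

$122348.10


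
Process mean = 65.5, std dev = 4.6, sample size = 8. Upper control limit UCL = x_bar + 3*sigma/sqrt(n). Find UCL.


UCL = 65.5 + 3 * 4.6 / sqrt(8)

70.38


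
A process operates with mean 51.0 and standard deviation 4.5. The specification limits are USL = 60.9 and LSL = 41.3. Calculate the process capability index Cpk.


Cpu = (60.9 - 51.0) / (3 * 4.5) = 0.73
Cpl = (51.0 - 41.3) / (3 * 4.5) = 0.72
Cpk = min(0.73, 0.72) = 0.72

0.72


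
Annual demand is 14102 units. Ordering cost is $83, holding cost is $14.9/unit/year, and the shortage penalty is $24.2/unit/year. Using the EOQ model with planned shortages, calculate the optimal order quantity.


Formula: EOQ* = sqrt(2DS/H) * sqrt((H+P)/P)
Base EOQ = sqrt(2*14102*83/14.9) = 396.37 units
Correction = sqrt((14.9+24.2)/24.2) = 1.2711
EOQ* = 396.37 * 1.2711 = 503.8 units

503.8 units


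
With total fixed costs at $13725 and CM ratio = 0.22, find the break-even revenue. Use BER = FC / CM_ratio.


Formula: BER = Fixed Costs / Contribution Margin Ratio
BER = $13725 / 0.22
BER = $62386.36 (to the nearest cent)

$62386.36


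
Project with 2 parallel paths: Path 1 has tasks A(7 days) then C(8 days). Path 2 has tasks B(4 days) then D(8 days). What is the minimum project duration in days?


Path 1 = 7 + 8 = 15 days
Path 2 = 4 + 8 = 12 days
Duration = max(15, 12) = 15 days

15 days


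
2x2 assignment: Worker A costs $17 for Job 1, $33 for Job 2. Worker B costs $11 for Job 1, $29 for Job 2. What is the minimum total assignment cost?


Option 1: A->1 + B->2 = $17 + $29 = $46
Option 2: A->2 + B->1 = $33 + $11 = $44
Min cost = min($46, $44) = $44

$44


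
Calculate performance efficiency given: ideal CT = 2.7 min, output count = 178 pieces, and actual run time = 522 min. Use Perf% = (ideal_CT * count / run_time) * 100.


Formula: Performance = (Ideal CT * Total Count) / Run Time * 100
Ideal output time = 2.7 * 178 = 480.6 min
Performance = 480.6 / 522 * 100 = 92.1%

92.1%


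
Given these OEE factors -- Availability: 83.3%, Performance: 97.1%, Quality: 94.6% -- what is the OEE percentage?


Formula: OEE = Availability * Performance * Quality / 10000
A * P = 83.3% * 97.1% / 100 = 80.88%
OEE = 80.88% * 94.6% / 100 = 76.5%

76.5%


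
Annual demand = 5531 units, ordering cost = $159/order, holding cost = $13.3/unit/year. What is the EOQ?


Formula: EOQ = sqrt(2 * D * S / H)
Numerator: 2 * 5531 * 159 = 1758858
2DS/H = 1758858 / 13.3 = 132245.0
EOQ = sqrt(132245.0) = 363.7 units

363.7 units


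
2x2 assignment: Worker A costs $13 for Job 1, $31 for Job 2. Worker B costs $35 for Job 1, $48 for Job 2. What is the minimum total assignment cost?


Option 1: A->1 + B->2 = $13 + $48 = $61
Option 2: A->2 + B->1 = $31 + $35 = $66
Min cost = min($61, $66) = $61

$61


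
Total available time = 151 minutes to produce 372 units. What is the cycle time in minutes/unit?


Formula: CT = Available Time / Number of Units
CT = 151 min / 372 units
CT = 0.41 min/unit

0.41 min/unit


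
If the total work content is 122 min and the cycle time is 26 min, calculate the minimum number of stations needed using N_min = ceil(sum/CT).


Formula: N_min = ceil(Sum of Task Times / Cycle Time)
N_min = ceil(122 min / 26 min) = ceil(4.6923)
N_min = 5 stations

5


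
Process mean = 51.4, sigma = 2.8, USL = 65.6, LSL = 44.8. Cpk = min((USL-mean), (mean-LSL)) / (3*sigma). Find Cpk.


Cpu = (65.6 - 51.4) / (3 * 2.8) = 1.69
Cpl = (51.4 - 44.8) / (3 * 2.8) = 0.79
Cpk = min(1.69, 0.79) = 0.79

0.79


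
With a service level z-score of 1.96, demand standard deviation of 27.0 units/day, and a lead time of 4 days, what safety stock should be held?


Formula: SS = z * sigma_d * sqrt(LT)
sqrt(LT) = sqrt(4) = 2.0
SS = 1.96 * 27.0 * 2.0
SS = 105.8 units

105.8 units


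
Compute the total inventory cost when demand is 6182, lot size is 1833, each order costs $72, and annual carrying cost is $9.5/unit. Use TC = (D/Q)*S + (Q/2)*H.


TC = 6182/1833 * 72 + 1833/2 * 9.5

$8949.58


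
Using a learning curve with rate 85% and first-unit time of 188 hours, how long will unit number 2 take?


Formula: T_n = T_1 * (learning_rate)^(log2(n)) where learning_rate = rate/100
Doublings = log2(2) = 1
T_n = 188 * 0.85^1
T_n = 188 * 0.85 = 159.8 hours

159.8 hours


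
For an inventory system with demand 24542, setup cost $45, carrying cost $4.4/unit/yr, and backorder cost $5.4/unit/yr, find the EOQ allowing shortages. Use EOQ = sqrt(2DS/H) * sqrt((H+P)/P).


Formula: EOQ* = sqrt(2DS/H) * sqrt((H+P)/P)
Base EOQ = sqrt(2*24542*45/4.4) = 708.52 units
Correction = sqrt((4.4+5.4)/5.4) = 1.34715
EOQ* = 708.52 * 1.34715 = 954.5 units

954.5 units


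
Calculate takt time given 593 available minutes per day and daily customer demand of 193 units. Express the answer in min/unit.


Formula: Takt Time = Available Production Time / Customer Demand
Takt = 593 min/day / 193 units/day
Takt = 3.07 min/unit

3.07 min/unit


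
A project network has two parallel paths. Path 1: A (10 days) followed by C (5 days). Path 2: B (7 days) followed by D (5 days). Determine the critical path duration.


Path 1 = 10 + 5 = 15 days
Path 2 = 7 + 5 = 12 days
Duration = max(15, 12) = 15 days

15 days


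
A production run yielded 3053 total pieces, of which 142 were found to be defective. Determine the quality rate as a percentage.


Formula: Quality Rate = Good Pieces / Total Pieces * 100
Good pieces = 3053 - 142 = 2911
QR = 2911 / 3053 * 100 = 95.3%

95.3%


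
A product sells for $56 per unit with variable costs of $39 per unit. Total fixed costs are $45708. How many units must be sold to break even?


Formula: BEQ = Fixed Costs / (Price - Variable Cost)
Contribution margin = $56 - $39 = $17/unit
BEQ = ceil($45708 / $17/unit) = ceil(2688.71) = 2689 units

2689 units


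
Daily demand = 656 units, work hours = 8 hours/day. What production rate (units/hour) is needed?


Formula: Production Rate = Daily Demand / Available Hours
Rate = 656 units/day / 8 hours/day
Rate = 82.0 units/hour

82.0 units/hour


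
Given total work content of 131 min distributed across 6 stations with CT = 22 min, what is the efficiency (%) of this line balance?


Formula: Efficiency = Sum of Task Times / (N_stations * CT) * 100
Total station capacity = 6 stations * 22 min = 132 min
Efficiency = 131 / 132 * 100 = 99.2%

99.2%


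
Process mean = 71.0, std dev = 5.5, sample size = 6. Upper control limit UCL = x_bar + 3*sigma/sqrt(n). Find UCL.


UCL = 71.0 + 3 * 5.5 / sqrt(6)

77.74


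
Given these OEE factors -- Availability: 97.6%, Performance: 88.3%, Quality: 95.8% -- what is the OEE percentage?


Formula: OEE = Availability * Performance * Quality / 10000
A * P = 97.6% * 88.3% / 100 = 86.18%
OEE = 86.18% * 95.8% / 100 = 82.6%

82.6%


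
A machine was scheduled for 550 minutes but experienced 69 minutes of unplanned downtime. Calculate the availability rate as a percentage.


Formula: Availability = (Planned Time - Downtime) / Planned Time * 100
Uptime = 550 - 69 = 481 min
Availability = 481 / 550 * 100 = 87.5%

87.5%


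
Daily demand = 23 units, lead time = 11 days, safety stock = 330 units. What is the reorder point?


Formula: ROP = (Daily Demand * Lead Time) + Safety Stock
Demand during lead time = 23 * 11 = 253 units
ROP = 253 + 330 = 583 units

583 units


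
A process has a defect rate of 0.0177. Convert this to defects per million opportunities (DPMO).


DPMO = defect_rate * 1000000 = 0.0177 * 1000000

17700


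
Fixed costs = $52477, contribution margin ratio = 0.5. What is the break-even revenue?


Formula: BER = Fixed Costs / Contribution Margin Ratio
BER = $52477 / 0.5
BER = $104954.00 (to the nearest cent)

$104954.00


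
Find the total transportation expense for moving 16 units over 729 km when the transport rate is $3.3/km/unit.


TC = dist * cost * units = 729 * 3.3 * 16 = $38491.20

$38491.20


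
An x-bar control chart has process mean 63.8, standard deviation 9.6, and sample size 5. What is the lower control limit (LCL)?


LCL = 63.8 - 3 * 9.6 / sqrt(5)

50.92


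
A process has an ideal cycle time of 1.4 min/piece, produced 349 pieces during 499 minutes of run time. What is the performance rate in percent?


Formula: Performance = (Ideal CT * Total Count) / Run Time * 100
Ideal output time = 1.4 * 349 = 488.6 min
Performance = 488.6 / 499 * 100 = 97.9%

97.9%


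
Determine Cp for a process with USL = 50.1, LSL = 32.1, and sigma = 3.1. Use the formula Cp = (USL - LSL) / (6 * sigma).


Cp = (50.1 - 32.1) / (6 * 3.1)

0.97


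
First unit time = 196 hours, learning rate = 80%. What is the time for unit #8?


Formula: T_n = T_1 * (learning_rate)^(log2(n)) where learning_rate = rate/100
Doublings = log2(8) = 3
T_n = 196 * 0.8^3
T_n = 196 * 0.512 = 100.4 hours

100.4 hours


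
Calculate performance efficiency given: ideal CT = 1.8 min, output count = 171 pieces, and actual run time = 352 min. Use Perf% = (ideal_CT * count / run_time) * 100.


Formula: Performance = (Ideal CT * Total Count) / Run Time * 100
Ideal output time = 1.8 * 171 = 307.8 min
Performance = 307.8 / 352 * 100 = 87.4%

87.4%


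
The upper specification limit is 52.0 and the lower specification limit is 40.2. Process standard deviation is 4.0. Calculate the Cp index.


Cp = (52.0 - 40.2) / (6 * 4.0)

0.49


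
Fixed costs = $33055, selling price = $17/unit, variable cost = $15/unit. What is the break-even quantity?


Formula: BEQ = Fixed Costs / (Price - Variable Cost)
Contribution margin = $17 - $15 = $2/unit
BEQ = ceil($33055 / $2/unit) = ceil(16527.5) = 16528 units

16528 units


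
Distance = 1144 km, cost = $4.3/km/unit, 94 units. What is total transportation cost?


TC = dist * cost * units = 1144 * 4.3 * 94 = $462404.80

$462404.80


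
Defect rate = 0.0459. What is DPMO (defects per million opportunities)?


DPMO = defect_rate * 1000000 = 0.0459 * 1000000

45900


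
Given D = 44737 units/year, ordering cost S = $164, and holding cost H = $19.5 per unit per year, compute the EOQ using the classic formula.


Formula: EOQ = sqrt(2 * D * S / H)
Numerator: 2 * 44737 * 164 = 14673736
2DS/H = 14673736 / 19.5 = 752499.3
EOQ = sqrt(752499.3) = 867.5 units

867.5 units


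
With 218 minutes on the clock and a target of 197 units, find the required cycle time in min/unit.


Formula: CT = Available Time / Number of Units
CT = 218 min / 197 units
CT = 1.11 min/unit

1.11 min/unit


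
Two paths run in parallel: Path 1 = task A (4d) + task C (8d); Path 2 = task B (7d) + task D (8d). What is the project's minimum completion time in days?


Path 1 = 4 + 8 = 12 days
Path 2 = 7 + 8 = 15 days
Duration = max(12, 15) = 15 days

15 days


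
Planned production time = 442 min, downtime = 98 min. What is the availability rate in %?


Formula: Availability = (Planned Time - Downtime) / Planned Time * 100
Uptime = 442 - 98 = 344 min
Availability = 344 / 442 * 100 = 77.8%

77.8%


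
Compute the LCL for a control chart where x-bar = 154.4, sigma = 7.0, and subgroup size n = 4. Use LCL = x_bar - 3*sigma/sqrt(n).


LCL = 154.4 - 3 * 7.0 / sqrt(4)

143.9


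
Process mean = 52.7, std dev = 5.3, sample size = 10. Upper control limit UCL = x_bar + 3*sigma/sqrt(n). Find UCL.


UCL = 52.7 + 3 * 5.3 / sqrt(10)

57.73


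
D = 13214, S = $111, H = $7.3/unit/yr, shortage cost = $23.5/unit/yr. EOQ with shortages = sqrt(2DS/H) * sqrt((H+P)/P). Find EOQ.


Formula: EOQ* = sqrt(2DS/H) * sqrt((H+P)/P)
Base EOQ = sqrt(2*13214*111/7.3) = 633.92 units
Correction = sqrt((7.3+23.5)/23.5) = 1.14483
EOQ* = 633.92 * 1.14483 = 725.7 units

725.7 units


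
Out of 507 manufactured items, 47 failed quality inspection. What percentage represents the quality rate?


Formula: Quality Rate = Good Pieces / Total Pieces * 100
Good pieces = 507 - 47 = 460
QR = 460 / 507 * 100 = 90.7%

90.7%


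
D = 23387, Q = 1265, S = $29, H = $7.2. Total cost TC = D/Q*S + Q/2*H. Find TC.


TC = 23387/1265 * 29 + 1265/2 * 7.2

$5090.14


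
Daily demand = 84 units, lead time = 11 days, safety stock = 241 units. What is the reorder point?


Formula: ROP = (Daily Demand * Lead Time) + Safety Stock
Demand during lead time = 84 * 11 = 924 units
ROP = 924 + 241 = 1165 units

1165 units


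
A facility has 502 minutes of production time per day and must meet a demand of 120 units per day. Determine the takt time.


Formula: Takt Time = Available Production Time / Customer Demand
Takt = 502 min/day / 120 units/day
Takt = 4.18 min/unit

4.18 min/unit


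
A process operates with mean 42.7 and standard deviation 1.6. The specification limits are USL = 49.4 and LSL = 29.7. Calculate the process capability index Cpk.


Cpu = (49.4 - 42.7) / (3 * 1.6) = 1.4
Cpl = (42.7 - 29.7) / (3 * 1.6) = 2.71
Cpk = min(1.4, 2.71) = 1.4

1.4


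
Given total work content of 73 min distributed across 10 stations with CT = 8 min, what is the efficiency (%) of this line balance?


Formula: Efficiency = Sum of Task Times / (N_stations * CT) * 100
Total station capacity = 10 stations * 8 min = 80 min
Efficiency = 73 / 80 * 100 = 91.3%

91.3%


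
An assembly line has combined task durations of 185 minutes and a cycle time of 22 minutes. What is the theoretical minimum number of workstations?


Formula: N_min = ceil(Sum of Task Times / Cycle Time)
N_min = ceil(185 min / 22 min) = ceil(8.4091)
N_min = 9 stations

9


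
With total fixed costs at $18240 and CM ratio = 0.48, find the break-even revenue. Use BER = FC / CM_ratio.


Formula: BER = Fixed Costs / Contribution Margin Ratio
BER = $18240 / 0.48
BER = $38000.00 (to the nearest cent)

$38000.00


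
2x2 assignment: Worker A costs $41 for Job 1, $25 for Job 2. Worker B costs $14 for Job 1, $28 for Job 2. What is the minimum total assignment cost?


Option 1: A->1 + B->2 = $41 + $28 = $69
Option 2: A->2 + B->1 = $25 + $14 = $39
Min cost = min($69, $39) = $39

$39


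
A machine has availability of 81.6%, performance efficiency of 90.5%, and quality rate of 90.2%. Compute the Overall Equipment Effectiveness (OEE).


Formula: OEE = Availability * Performance * Quality / 10000
A * P = 81.6% * 90.5% / 100 = 73.85%
OEE = 73.85% * 90.2% / 100 = 66.6%

66.6%


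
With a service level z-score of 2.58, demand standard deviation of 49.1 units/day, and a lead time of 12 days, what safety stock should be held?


Formula: SS = z * sigma_d * sqrt(LT)
sqrt(LT) = sqrt(12) = 3.4641
SS = 2.58 * 49.1 * 3.4641
SS = 438.8 units

438.8 units


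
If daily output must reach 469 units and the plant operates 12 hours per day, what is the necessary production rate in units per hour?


Formula: Production Rate = Daily Demand / Available Hours
Rate = 469 units/day / 12 hours/day
Rate = 39.1 units/hour

39.1 units/hour


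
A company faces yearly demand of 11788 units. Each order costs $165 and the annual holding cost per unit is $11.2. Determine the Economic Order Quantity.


Formula: EOQ = sqrt(2 * D * S / H)
Numerator: 2 * 11788 * 165 = 3890040
2DS/H = 3890040 / 11.2 = 347325.0
EOQ = sqrt(347325.0) = 589.3 units

589.3 units


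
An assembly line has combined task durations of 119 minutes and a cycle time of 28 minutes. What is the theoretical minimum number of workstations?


Formula: N_min = ceil(Sum of Task Times / Cycle Time)
N_min = ceil(119 min / 28 min) = ceil(4.25)
N_min = 5 stations

5


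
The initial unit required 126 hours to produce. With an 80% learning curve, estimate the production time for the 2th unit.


Formula: T_n = T_1 * (learning_rate)^(log2(n)) where learning_rate = rate/100
Doublings = log2(2) = 1
T_n = 126 * 0.8^1
T_n = 126 * 0.8 = 100.8 hours

100.8 hours


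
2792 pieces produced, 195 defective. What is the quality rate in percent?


Formula: Quality Rate = Good Pieces / Total Pieces * 100
Good pieces = 2792 - 195 = 2597
QR = 2597 / 2792 * 100 = 93.0%

93.0%


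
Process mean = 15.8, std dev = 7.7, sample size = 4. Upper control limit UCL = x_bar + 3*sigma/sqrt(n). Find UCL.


UCL = 15.8 + 3 * 7.7 / sqrt(4)

27.35


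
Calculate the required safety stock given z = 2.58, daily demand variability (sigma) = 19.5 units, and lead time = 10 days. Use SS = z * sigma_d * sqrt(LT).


Formula: SS = z * sigma_d * sqrt(LT)
sqrt(LT) = sqrt(10) = 3.1623
SS = 2.58 * 19.5 * 3.1623
SS = 159.1 units

159.1 units


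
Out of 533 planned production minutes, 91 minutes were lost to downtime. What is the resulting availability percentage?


Formula: Availability = (Planned Time - Downtime) / Planned Time * 100
Uptime = 533 - 91 = 442 min
Availability = 442 / 533 * 100 = 82.9%

82.9%


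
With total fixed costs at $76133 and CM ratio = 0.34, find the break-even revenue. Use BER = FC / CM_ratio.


Formula: BER = Fixed Costs / Contribution Margin Ratio
BER = $76133 / 0.34
BER = $223920.59 (to the nearest cent)

$223920.59


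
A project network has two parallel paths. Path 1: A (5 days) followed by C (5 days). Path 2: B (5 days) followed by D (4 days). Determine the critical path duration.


Path 1 = 5 + 5 = 10 days
Path 2 = 5 + 4 = 9 days
Duration = max(10, 9) = 10 days

10 days


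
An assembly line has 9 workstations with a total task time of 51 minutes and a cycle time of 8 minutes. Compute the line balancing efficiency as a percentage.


Formula: Efficiency = Sum of Task Times / (N_stations * CT) * 100
Total station capacity = 9 stations * 8 min = 72 min
Efficiency = 51 / 72 * 100 = 70.8%

70.8%


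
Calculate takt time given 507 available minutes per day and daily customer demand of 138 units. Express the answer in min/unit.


Formula: Takt Time = Available Production Time / Customer Demand
Takt = 507 min/day / 138 units/day
Takt = 3.67 min/unit

3.67 min/unit


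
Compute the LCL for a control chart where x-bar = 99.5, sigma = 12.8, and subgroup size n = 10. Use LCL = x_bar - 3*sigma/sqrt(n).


LCL = 99.5 - 3 * 12.8 / sqrt(10)

87.36


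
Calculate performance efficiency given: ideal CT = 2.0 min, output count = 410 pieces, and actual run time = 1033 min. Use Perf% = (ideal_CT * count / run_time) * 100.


Formula: Performance = (Ideal CT * Total Count) / Run Time * 100
Ideal output time = 2.0 * 410 = 820.0 min
Performance = 820.0 / 1033 * 100 = 79.4%

79.4%


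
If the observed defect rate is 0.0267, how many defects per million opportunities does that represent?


DPMO = defect_rate * 1000000 = 0.0267 * 1000000

26700


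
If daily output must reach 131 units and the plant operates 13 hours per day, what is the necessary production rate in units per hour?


Formula: Production Rate = Daily Demand / Available Hours
Rate = 131 units/day / 13 hours/day
Rate = 10.1 units/hour

10.1 units/hour


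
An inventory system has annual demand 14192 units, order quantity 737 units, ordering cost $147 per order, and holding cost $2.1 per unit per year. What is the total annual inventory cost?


TC = 14192/737 * 147 + 737/2 * 2.1

$3604.55


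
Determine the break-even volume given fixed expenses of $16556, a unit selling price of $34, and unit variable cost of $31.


Formula: BEQ = Fixed Costs / (Price - Variable Cost)
Contribution margin = $34 - $31 = $3/unit
BEQ = ceil($16556 / $3/unit) = ceil(5518.67) = 5519 units

5519 units


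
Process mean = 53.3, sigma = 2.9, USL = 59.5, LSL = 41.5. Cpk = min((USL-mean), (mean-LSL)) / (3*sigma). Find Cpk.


Cpu = (59.5 - 53.3) / (3 * 2.9) = 0.71
Cpl = (53.3 - 41.5) / (3 * 2.9) = 1.36
Cpk = min(0.71, 1.36) = 0.71

0.71


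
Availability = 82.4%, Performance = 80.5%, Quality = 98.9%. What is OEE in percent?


Formula: OEE = Availability * Performance * Quality / 10000
A * P = 82.4% * 80.5% / 100 = 66.33%
OEE = 66.33% * 98.9% / 100 = 65.6%

65.6%


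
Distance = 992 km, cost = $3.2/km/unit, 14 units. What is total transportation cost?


TC = dist * cost * units = 992 * 3.2 * 14 = $44441.60

$44441.60


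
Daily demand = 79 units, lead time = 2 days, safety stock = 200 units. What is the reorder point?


Formula: ROP = (Daily Demand * Lead Time) + Safety Stock
Demand during lead time = 79 * 2 = 158 units
ROP = 158 + 200 = 358 units

358 units


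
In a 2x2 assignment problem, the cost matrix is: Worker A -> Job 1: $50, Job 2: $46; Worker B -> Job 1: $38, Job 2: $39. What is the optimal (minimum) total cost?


Option 1: A->1 + B->2 = $50 + $39 = $89
Option 2: A->2 + B->1 = $46 + $38 = $84
Min cost = min($89, $84) = $84

$84


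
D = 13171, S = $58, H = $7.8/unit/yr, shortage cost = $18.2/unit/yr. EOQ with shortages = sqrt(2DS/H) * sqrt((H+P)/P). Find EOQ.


Formula: EOQ* = sqrt(2DS/H) * sqrt((H+P)/P)
Base EOQ = sqrt(2*13171*58/7.8) = 442.58 units
Correction = sqrt((7.8+18.2)/18.2) = 1.19523
EOQ* = 442.58 * 1.19523 = 529.0 units

529.0 units


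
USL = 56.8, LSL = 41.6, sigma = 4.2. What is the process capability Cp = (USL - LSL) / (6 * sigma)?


Cp = (56.8 - 41.6) / (6 * 4.2)

0.6


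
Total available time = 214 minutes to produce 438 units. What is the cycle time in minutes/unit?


Formula: CT = Available Time / Number of Units
CT = 214 min / 438 units
CT = 0.49 min/unit

0.49 min/unit


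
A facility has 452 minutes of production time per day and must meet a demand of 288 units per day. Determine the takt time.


Formula: Takt Time = Available Production Time / Customer Demand
Takt = 452 min/day / 288 units/day
Takt = 1.57 min/unit

1.57 min/unit


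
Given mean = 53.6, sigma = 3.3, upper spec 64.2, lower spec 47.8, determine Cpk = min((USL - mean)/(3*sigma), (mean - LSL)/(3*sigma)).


Cpu = (64.2 - 53.6) / (3 * 3.3) = 1.07
Cpl = (53.6 - 47.8) / (3 * 3.3) = 0.59
Cpk = min(1.07, 0.59) = 0.59

0.59


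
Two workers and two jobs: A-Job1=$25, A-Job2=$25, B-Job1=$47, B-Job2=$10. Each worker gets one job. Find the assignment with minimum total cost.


Option 1: A->1 + B->2 = $25 + $10 = $35
Option 2: A->2 + B->1 = $25 + $47 = $72
Min cost = min($35, $72) = $35

$35


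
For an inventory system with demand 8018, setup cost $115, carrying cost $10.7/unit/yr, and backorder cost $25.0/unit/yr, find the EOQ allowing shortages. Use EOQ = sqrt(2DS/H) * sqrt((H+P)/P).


Formula: EOQ* = sqrt(2DS/H) * sqrt((H+P)/P)
Base EOQ = sqrt(2*8018*115/10.7) = 415.15 units
Correction = sqrt((10.7+25.0)/25.0) = 1.19499
EOQ* = 415.15 * 1.19499 = 496.1 units

496.1 units


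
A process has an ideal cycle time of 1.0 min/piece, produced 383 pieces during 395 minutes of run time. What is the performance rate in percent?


Formula: Performance = (Ideal CT * Total Count) / Run Time * 100
Ideal output time = 1.0 * 383 = 383.0 min
Performance = 383.0 / 395 * 100 = 97.0%

97.0%


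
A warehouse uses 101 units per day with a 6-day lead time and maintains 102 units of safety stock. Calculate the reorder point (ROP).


Formula: ROP = (Daily Demand * Lead Time) + Safety Stock
Demand during lead time = 101 * 6 = 606 units
ROP = 606 + 102 = 708 units

708 units
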